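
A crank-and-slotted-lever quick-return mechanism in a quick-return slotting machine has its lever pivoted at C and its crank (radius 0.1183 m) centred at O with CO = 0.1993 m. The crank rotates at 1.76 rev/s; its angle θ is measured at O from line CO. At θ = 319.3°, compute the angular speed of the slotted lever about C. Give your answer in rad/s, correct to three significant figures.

ω = 11.06 rad/s (from 1.76 rev/s).
Crank pin A relative to C: A = (d + r cosθ, r sinθ); lever angle φ = atan2(r sinθ, d + r cosθ).
Differentiating tanφ: φ̇ = rω(d cosθ + r)/(d² + r² + 2dr cosθ).
d² + r² + 2dr cosθ = |CA|² = 0.0894647 m²;  d cosθ + r = +0.2694 m.
|ω_lever| = |0.1183·11.06·+0.2694| / 0.0894647 = 3.9393 rad/s.

3.94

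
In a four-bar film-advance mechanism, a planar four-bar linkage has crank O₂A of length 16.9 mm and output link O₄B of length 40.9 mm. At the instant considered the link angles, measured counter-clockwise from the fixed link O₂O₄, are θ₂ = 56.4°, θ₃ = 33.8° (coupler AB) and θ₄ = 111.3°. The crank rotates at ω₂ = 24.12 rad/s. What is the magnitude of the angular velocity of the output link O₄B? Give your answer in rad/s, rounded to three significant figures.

ω₂ = 24.12 rad/s
Differentiating the loop-closure r₂e^{iθ₂}+r₃e^{iθ₃}=r₁+r₄e^{iθ₄} gives r₂ω₂e^{iθ₂}+r₃ω₃e^{iθ₃}=r₄ω₄e^{iθ₄}.
Eliminating the other unknown: ω₄ = r₂ω₂ sin(θ₂−θ₃) / [r₄ sin(θ₄−θ₃)].
Numerator sine = +0.38430; denominator sine = +0.97630.
Result = 0.0169·24.12·(+0.38430) / (0.0409·(+0.97630)) = +3.9231 rad/s; magnitude 3.9231 rad/s.

3.92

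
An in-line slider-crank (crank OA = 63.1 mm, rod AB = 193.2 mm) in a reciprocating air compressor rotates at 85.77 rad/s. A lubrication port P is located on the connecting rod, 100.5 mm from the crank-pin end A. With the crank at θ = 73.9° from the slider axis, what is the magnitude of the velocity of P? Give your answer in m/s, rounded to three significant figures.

5.51

ω = 85.77 rad/s.  Crank-pin speed |V_A| = rω = 5.4121 m/s, perpendicular to OA.
Rod angle: sinφ = −(r/L) sinθ ⇒ φ = -18.288°; ω_rod = −rω cosθ/√(L²−r²sin²θ) = -8.1816 rad/s.
V_P = V_A + ω_rod × AP, with AP = 0.1005 m along the rod.
Components: V_Px = −rω sinθ − a·ω_rod·sinφ = -5.4578 m/s;  V_Py = rω cosθ + a·ω_rod·cosφ = +0.72013 m/s.
|V_P| = √(V_Px² + V_Py²) = 5.5051 m/s.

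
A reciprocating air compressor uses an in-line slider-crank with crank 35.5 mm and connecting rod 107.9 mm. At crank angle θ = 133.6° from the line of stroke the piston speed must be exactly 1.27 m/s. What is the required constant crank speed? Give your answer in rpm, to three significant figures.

616

For an in-line slider-crank, |v_piston| = rω|sinθ|·[1 + r cosθ/√(L² − r² sin²θ)].
With r = 0.0355 m, L = 0.1079 m, θ = 133.6°: the bracketed kinematic factor |dx/dθ| = 0.019702 m.
ω = v/|dx/dθ| = 1.27/0.019702 = 64.46 rad/s.
N = 60ω/(2π) = 615.55 rpm.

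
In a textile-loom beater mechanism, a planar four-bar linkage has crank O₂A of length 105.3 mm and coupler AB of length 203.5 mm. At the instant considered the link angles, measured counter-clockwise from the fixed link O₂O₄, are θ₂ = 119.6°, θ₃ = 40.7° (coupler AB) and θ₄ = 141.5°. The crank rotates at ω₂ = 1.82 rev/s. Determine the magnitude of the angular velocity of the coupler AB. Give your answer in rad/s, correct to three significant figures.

2.25

ω₂ = 11.44 rad/s (from 1.82 rev/s).
Differentiating the loop-closure r₂e^{iθ₂}+r₃e^{iθ₃}=r₁+r₄e^{iθ₄} gives r₂ω₂e^{iθ₂}+r₃ω₃e^{iθ₃}=r₄ω₄e^{iθ₄}.
Eliminating the other unknown: ω₃ = r₂ω₂ sin(θ₄−θ₂) / [r₃ sin(θ₃−θ₄)].
Numerator sine = +0.37299; denominator sine = -0.98229.
Result = 0.1053·11.44·(+0.37299) / (0.2035·(-0.98229)) = -2.2468 rad/s; magnitude 2.2468 rad/s.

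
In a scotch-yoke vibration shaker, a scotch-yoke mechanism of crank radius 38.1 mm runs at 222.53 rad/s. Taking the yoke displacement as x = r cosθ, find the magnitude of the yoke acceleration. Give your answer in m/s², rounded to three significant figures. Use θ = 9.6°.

1860

ω = 222.5 rad/s
x = r cosθ ⇒ ẍ = −rω² cosθ (ω constant).
|a| = rω²|cosθ| = 0.0381·(222.5)²·|cos 9.6°| = 1860.3 m/s².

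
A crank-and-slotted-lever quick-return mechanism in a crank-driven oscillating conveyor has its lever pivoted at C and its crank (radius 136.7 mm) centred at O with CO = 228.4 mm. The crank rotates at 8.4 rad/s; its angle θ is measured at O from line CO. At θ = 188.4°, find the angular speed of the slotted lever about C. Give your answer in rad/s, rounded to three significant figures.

11.3

ω = 8.4 rad/s
Crank pin A relative to C: A = (d + r cosθ, r sinθ); lever angle φ = atan2(r sinθ, d + r cosθ).
Differentiating tanφ: φ̇ = rω(d cosθ + r)/(d² + r² + 2dr cosθ).
d² + r² + 2dr cosθ = |CA|² = 0.00907877 m²;  d cosθ + r = -0.08925 m.
|ω_lever| = |0.1367·8.4·-0.08925| / 0.00907877 = 11.288 rad/s.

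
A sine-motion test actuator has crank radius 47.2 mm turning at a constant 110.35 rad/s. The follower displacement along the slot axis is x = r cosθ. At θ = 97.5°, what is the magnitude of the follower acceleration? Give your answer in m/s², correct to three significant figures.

ω = 110.3 rad/s
x = r cosθ ⇒ ẍ = −rω² cosθ (ω constant).
|a| = rω²|cosθ| = 0.0472·(110.3)²·|cos 97.5°| = 75.021 m/s².

75.0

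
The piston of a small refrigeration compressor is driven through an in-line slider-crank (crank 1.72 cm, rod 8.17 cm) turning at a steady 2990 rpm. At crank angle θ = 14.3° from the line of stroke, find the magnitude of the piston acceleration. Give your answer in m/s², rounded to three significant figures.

1950

ω = 2π·2990/60 = 313.1 rad/s
x(θ) = r cosθ + √(L² − r² sin²θ); with ω constant, a = ω²·d²x/dθ².
d²x/dθ² = −r cosθ − r²(cos2θ)/√u − r⁴ sin²2θ/(4u^{3/2}),  u = L² − r² sin²θ = 0.00665684 m².
Substituting r = 0.0172 m, L = 0.0817 m, θ = 14.3°: d²x/dθ² = -0.01986 m.
a = ω²·d²x/dθ² = (313.1)²·(-0.01986) = -1947 m/s²;  |a| = 1947 m/s².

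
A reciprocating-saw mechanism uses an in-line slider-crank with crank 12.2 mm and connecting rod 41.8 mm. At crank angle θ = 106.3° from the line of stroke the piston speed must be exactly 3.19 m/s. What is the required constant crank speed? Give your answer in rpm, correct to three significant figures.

For an in-line slider-crank, |v_piston| = rω|sinθ|·[1 + r cosθ/√(L² − r² sin²θ)].
With r = 0.0122 m, L = 0.0418 m, θ = 106.3°: the bracketed kinematic factor |dx/dθ| = 0.01071 m.
ω = v/|dx/dθ| = 3.19/0.01071 = 297.84 rad/s.
N = 60ω/(2π) = 2844.2 rpm.

2840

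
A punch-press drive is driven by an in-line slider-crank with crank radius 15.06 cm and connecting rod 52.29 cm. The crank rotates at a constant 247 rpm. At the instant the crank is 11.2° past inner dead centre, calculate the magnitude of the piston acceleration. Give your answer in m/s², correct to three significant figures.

126

ω = 2π·247/60 = 25.87 rad/s
x(θ) = r cosθ + √(L² − r² sin²θ); with ω constant, a = ω²·d²x/dθ².
d²x/dθ² = −r cosθ − r²(cos2θ)/√u − r⁴ sin²2θ/(4u^{3/2}),  u = L² − r² sin²θ = 0.272569 m².
Substituting r = 0.1506 m, L = 0.5229 m, θ = 11.2°: d²x/dθ² = -0.18803 m.
a = ω²·d²x/dθ² = (25.87)²·(-0.18803) = -125.8 m/s²;  |a| = 125.8 m/s².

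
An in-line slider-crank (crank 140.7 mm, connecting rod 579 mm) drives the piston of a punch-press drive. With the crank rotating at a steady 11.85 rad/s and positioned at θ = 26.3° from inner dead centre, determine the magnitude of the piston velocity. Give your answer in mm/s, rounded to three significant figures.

901

ω = 11.85 rad/s
For an in-line slider-crank, x = r cosθ + √(L² − r² sin²θ), so v = −rω sinθ·[1 + r cosθ/√(L² − r² sin²θ)].
With r = 0.1407 m, L = 0.579 m, θ = 26.3°: √(L² − r² sin²θ) = 0.57563 m.
v = −0.1407·11.85·0.44307·[1 + 0.1407·0.89649/0.57563] = -0.9006 m/s.
|v| = 0.9006 m/s = 900.6 mm/s.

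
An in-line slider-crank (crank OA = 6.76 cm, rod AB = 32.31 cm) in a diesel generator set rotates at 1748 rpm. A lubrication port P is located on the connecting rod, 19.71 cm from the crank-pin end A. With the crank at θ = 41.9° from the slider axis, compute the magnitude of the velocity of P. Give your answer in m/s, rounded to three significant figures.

9.74

ω = 183.1 rad/s.  Crank-pin speed |V_A| = rω = 12.374 m/s, perpendicular to OA.
Rod angle: sinφ = −(r/L) sinθ ⇒ φ = -8.032°; ω_rod = −rω cosθ/√(L²−r²sin²θ) = -28.788 rad/s.
V_P = V_A + ω_rod × AP, with AP = 0.1971 m along the rod.
Components: V_Px = −rω sinθ − a·ω_rod·sinφ = -9.0567 m/s;  V_Py = rω cosθ + a·ω_rod·cosφ = +3.5917 m/s.
|V_P| = √(V_Px² + V_Py²) = 9.7429 m/s.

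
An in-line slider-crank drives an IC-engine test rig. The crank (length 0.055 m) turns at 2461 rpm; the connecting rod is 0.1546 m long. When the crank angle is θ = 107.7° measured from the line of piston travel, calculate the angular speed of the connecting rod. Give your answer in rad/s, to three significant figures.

ω = 257.7 rad/s (converted from 2461 rpm).
The rod makes angle φ with the slider axis where L sinφ = r sinθ; differentiating, L cosφ·φ̇ = r ω cosθ.
L cosφ = √(L² − r² sin²θ) = 0.14545 m.
|ω_rod| = r ω |cosθ| / √(L² − r² sin²θ) = 0.055·257.7·0.30403/0.14545 = 29.628 rad/s.

29.6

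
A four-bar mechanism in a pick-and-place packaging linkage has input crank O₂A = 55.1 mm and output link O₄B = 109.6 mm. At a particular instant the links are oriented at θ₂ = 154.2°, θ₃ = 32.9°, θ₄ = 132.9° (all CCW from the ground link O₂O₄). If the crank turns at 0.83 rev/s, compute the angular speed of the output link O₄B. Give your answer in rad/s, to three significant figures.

2.27

ω₂ = 5.215 rad/s (from 0.83 rev/s).
Differentiating the loop-closure r₂e^{iθ₂}+r₃e^{iθ₃}=r₁+r₄e^{iθ₄} gives r₂ω₂e^{iθ₂}+r₃ω₃e^{iθ₃}=r₄ω₄e^{iθ₄}.
Eliminating the other unknown: ω₄ = r₂ω₂ sin(θ₂−θ₃) / [r₄ sin(θ₄−θ₃)].
Numerator sine = +0.85446; denominator sine = +0.98481.
Result = 0.0551·5.215·(+0.85446) / (0.1096·(+0.98481)) = +2.2748 rad/s; magnitude 2.2748 rad/s.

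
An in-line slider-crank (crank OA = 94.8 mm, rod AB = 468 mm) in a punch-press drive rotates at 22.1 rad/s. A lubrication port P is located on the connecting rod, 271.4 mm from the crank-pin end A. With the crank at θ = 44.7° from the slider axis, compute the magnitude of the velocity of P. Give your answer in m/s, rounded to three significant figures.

1.72

ω = 22.1 rad/s.  Crank-pin speed |V_A| = rω = 2.0951 m/s, perpendicular to OA.
Rod angle: sinφ = −(r/L) sinθ ⇒ φ = -8.192°; ω_rod = −rω cosθ/√(L²−r²sin²θ) = -3.2148 rad/s.
V_P = V_A + ω_rod × AP, with AP = 0.2714 m along the rod.
Components: V_Px = −rω sinθ − a·ω_rod·sinφ = -1.598 m/s;  V_Py = rω cosθ + a·ω_rod·cosφ = +0.62558 m/s.
|V_P| = √(V_Px² + V_Py²) = 1.7161 m/s.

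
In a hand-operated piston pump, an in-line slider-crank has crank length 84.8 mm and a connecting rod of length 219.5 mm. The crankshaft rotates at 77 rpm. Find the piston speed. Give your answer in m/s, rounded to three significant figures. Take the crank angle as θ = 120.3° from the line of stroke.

0.468

ω = 2π·77/60 = 8.063 rad/s
For an in-line slider-crank, x = r cosθ + √(L² − r² sin²θ), so v = −rω sinθ·[1 + r cosθ/√(L² − r² sin²θ)].
With r = 0.0848 m, L = 0.2195 m, θ = 120.3°: √(L² − r² sin²θ) = 0.20693 m.
v = −0.0848·8.063·0.86340·[1 + 0.0848·-0.50453/0.20693] = -0.46831 m/s.
|v| = 0.46831 m/s.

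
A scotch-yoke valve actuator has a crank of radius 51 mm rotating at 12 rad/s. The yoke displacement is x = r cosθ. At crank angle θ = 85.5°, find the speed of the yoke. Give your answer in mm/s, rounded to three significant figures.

ω = 12 rad/s
x = r cosθ ⇒ ẋ = −rω sinθ.
|v| = rω|sinθ| = 0.051·12·|sin 85.5°| = 0.61011 m/s = 610.11 mm/s.

610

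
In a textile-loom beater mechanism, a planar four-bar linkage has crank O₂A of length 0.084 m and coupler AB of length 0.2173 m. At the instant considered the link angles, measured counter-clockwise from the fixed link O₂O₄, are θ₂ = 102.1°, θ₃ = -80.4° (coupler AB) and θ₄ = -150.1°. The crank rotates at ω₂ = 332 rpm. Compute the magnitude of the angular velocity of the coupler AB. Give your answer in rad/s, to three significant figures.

ω₂ = 34.77 rad/s (from 332 rpm).
Differentiating the loop-closure r₂e^{iθ₂}+r₃e^{iθ₃}=r₁+r₄e^{iθ₄} gives r₂ω₂e^{iθ₂}+r₃ω₃e^{iθ₃}=r₄ω₄e^{iθ₄}.
Eliminating the other unknown: ω₃ = r₂ω₂ sin(θ₄−θ₂) / [r₃ sin(θ₃−θ₄)].
Numerator sine = +0.95213; denominator sine = +0.93789.
Result = 0.084·34.77·(+0.95213) / (0.2173·(+0.93789)) = +13.644 rad/s; magnitude 13.644 rad/s.

13.6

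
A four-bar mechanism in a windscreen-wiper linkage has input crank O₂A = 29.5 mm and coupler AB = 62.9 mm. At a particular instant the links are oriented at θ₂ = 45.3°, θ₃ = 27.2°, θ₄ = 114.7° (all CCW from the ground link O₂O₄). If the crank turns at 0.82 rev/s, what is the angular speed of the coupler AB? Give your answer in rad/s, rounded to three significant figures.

2.26

ω₂ = 5.152 rad/s (from 0.82 rev/s).
Differentiating the loop-closure r₂e^{iθ₂}+r₃e^{iθ₃}=r₁+r₄e^{iθ₄} gives r₂ω₂e^{iθ₂}+r₃ω₃e^{iθ₃}=r₄ω₄e^{iθ₄}.
Eliminating the other unknown: ω₃ = r₂ω₂ sin(θ₄−θ₂) / [r₃ sin(θ₃−θ₄)].
Numerator sine = +0.93606; denominator sine = -0.99905.
Result = 0.0295·5.152·(+0.93606) / (0.0629·(-0.99905)) = -2.264 rad/s; magnitude 2.264 rad/s.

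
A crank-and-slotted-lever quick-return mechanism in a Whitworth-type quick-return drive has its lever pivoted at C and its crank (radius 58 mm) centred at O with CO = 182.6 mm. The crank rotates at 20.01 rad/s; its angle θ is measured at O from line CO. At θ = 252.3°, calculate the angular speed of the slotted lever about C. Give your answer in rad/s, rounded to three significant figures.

0.0952

ω = 20.01 rad/s
Crank pin A relative to C: A = (d + r cosθ, r sinθ); lever angle φ = atan2(r sinθ, d + r cosθ).
Differentiating tanφ: φ̇ = rω(d cosθ + r)/(d² + r² + 2dr cosθ).
d² + r² + 2dr cosθ = |CA|² = 0.0302669 m²;  d cosθ + r = +0.0024836 m.
|ω_lever| = |0.058·20.01·+0.0024836| / 0.0302669 = 0.095232 rad/s.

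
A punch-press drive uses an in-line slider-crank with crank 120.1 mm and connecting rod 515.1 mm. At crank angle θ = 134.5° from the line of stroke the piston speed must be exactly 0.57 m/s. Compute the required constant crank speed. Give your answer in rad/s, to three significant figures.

For an in-line slider-crank, |v_piston| = rω|sinθ|·[1 + r cosθ/√(L² − r² sin²θ)].
With r = 0.1201 m, L = 0.5151 m, θ = 134.5°: the bracketed kinematic factor |dx/dθ| = 0.071465 m.
ω = v/|dx/dθ| = 0.57/0.071465 = 7.976 rad/s.

7.98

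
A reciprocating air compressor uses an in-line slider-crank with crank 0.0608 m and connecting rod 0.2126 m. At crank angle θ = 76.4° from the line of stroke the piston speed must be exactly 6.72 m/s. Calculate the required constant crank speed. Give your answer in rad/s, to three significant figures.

106

For an in-line slider-crank, |v_piston| = rω|sinθ|·[1 + r cosθ/√(L² − r² sin²θ)].
With r = 0.0608 m, L = 0.2126 m, θ = 76.4°: the bracketed kinematic factor |dx/dθ| = 0.063232 m.
ω = v/|dx/dθ| = 6.72/0.063232 = 106.27 rad/s.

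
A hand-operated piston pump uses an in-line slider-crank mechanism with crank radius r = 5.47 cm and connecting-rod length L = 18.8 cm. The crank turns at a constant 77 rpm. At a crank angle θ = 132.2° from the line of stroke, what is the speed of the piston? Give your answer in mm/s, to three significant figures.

ω = 2π·77/60 = 8.063 rad/s
For an in-line slider-crank, x = r cosθ + √(L² − r² sin²θ), so v = −rω sinθ·[1 + r cosθ/√(L² − r² sin²θ)].
With r = 0.0547 m, L = 0.188 m, θ = 132.2°: √(L² − r² sin²θ) = 0.18358 m.
v = −0.0547·8.063·0.74080·[1 + 0.0547·-0.67172/0.18358] = -0.26135 m/s.
|v| = 0.26135 m/s = 261.35 mm/s.

261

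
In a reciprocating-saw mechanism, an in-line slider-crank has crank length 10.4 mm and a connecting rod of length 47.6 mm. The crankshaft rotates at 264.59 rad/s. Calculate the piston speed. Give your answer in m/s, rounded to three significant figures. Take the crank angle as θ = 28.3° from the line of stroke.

ω = 264.6 rad/s
For an in-line slider-crank, x = r cosθ + √(L² − r² sin²θ), so v = −rω sinθ·[1 + r cosθ/√(L² − r² sin²θ)].
With r = 0.0104 m, L = 0.0476 m, θ = 28.3°: √(L² − r² sin²θ) = 0.047344 m.
v = −0.0104·264.6·0.47409·[1 + 0.0104·0.88048/0.047344] = -1.5569 m/s.
|v| = 1.5569 m/s.

1.56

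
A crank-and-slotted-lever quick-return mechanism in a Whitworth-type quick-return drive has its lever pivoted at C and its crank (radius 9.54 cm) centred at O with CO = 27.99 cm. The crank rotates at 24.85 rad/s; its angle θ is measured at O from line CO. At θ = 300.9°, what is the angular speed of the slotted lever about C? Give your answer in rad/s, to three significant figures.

4.94

ω = 24.85 rad/s
Crank pin A relative to C: A = (d + r cosθ, r sinθ); lever angle φ = atan2(r sinθ, d + r cosθ).
Differentiating tanφ: φ̇ = rω(d cosθ + r)/(d² + r² + 2dr cosθ).
d² + r² + 2dr cosθ = |CA|² = 0.114871 m²;  d cosθ + r = +0.23914 m.
|ω_lever| = |0.0954·24.85·+0.23914| / 0.114871 = 4.9353 rad/s.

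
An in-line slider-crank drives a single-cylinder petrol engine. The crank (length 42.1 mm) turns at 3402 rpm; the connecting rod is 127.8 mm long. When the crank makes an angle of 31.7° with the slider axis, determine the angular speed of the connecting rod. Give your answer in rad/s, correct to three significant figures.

ω = 356.3 rad/s (converted from 3402 rpm).
The rod makes angle φ with the slider axis where L sinφ = r sinθ; differentiating, L cosφ·φ̇ = r ω cosθ.
L cosφ = √(L² − r² sin²θ) = 0.12587 m.
|ω_rod| = r ω |cosθ| / √(L² − r² sin²θ) = 0.0421·356.3·0.85081/0.12587 = 101.38 rad/s.

101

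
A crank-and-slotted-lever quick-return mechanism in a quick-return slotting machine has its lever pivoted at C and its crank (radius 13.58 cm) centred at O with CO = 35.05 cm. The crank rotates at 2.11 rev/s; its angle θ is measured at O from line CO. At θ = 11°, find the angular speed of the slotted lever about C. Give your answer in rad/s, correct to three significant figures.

ω = 13.26 rad/s (from 2.11 rev/s).
Crank pin A relative to C: A = (d + r cosθ, r sinθ); lever angle φ = atan2(r sinθ, d + r cosθ).
Differentiating tanφ: φ̇ = rω(d cosθ + r)/(d² + r² + 2dr cosθ).
d² + r² + 2dr cosθ = |CA|² = 0.234739 m²;  d cosθ + r = +0.47986 m.
|ω_lever| = |0.1358·13.26·+0.47986| / 0.234739 = 3.6804 rad/s.

3.68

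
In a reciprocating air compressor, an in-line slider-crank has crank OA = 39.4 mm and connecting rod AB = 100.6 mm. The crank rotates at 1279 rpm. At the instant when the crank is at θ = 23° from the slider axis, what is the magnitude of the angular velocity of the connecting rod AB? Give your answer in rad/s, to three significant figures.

48.9

ω = 133.9 rad/s (converted from 1279 rpm).
The rod makes angle φ with the slider axis where L sinφ = r sinθ; differentiating, L cosφ·φ̇ = r ω cosθ.
L cosφ = √(L² − r² sin²θ) = 0.099415 m.
|ω_rod| = r ω |cosθ| / √(L² − r² sin²θ) = 0.0394·133.9·0.92050/0.099415 = 48.862 rad/s.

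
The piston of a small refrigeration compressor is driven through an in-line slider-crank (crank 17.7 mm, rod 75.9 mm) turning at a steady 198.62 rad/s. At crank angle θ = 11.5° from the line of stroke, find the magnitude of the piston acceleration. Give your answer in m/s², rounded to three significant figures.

835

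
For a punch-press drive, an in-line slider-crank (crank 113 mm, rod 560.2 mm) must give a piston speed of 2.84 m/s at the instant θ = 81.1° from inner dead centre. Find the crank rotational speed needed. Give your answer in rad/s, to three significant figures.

24.7

For an in-line slider-crank, |v_piston| = rω|sinθ|·[1 + r cosθ/√(L² − r² sin²θ)].
With r = 0.113 m, L = 0.5602 m, θ = 81.1°: the bracketed kinematic factor |dx/dθ| = 0.11519 m.
ω = v/|dx/dθ| = 2.84/0.11519 = 24.654 rad/s.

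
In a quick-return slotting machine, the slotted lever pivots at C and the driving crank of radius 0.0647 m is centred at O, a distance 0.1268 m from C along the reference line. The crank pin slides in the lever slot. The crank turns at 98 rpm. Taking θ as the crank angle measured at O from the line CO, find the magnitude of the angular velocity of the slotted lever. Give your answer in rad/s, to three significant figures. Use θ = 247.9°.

0.801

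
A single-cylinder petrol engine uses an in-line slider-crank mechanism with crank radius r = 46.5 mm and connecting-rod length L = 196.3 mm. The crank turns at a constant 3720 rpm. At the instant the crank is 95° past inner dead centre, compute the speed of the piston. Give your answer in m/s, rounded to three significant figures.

17.7

ω = 2π·3720/60 = 389.6 rad/s
For an in-line slider-crank, x = r cosθ + √(L² − r² sin²θ), so v = −rω sinθ·[1 + r cosθ/√(L² − r² sin²θ)].
With r = 0.0465 m, L = 0.1963 m, θ = 95°: √(L² − r² sin²θ) = 0.19076 m.
v = −0.0465·389.6·0.99619·[1 + 0.0465·-0.08716/0.19076] = -17.662 m/s.
|v| = 17.662 m/s.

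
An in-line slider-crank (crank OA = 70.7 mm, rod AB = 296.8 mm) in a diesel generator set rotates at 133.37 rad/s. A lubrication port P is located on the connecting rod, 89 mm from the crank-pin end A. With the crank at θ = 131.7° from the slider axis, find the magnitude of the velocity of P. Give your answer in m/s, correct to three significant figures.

8.01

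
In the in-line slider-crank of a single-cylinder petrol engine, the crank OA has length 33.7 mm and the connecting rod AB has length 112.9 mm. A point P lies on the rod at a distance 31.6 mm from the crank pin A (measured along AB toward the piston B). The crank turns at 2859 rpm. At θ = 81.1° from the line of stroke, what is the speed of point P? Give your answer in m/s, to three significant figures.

10.2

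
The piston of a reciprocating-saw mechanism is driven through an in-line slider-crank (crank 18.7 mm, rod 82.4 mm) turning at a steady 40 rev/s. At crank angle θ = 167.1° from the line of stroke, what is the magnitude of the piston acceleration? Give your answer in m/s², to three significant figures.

ω = 2π·40 = 251.3 rad/s
x(θ) = r cosθ + √(L² − r² sin²θ); with ω constant, a = ω²·d²x/dθ².
d²x/dθ² = −r cosθ − r²(cos2θ)/√u − r⁴ sin²2θ/(4u^{3/2}),  u = L² − r² sin²θ = 0.00677233 m².
Substituting r = 0.0187 m, L = 0.0824 m, θ = 167.1°: d²x/dθ² = +0.014392 m.
a = ω²·d²x/dθ² = (251.3)²·(+0.014392) = +909.07 m/s²;  |a| = 909.07 m/s².

909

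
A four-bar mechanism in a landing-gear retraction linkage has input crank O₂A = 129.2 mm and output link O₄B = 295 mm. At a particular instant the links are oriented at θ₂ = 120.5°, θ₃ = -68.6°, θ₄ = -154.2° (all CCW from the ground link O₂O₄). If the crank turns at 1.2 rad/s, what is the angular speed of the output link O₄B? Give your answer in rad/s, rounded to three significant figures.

ω₂ = 1.2 rad/s
Differentiating the loop-closure r₂e^{iθ₂}+r₃e^{iθ₃}=r₁+r₄e^{iθ₄} gives r₂ω₂e^{iθ₂}+r₃ω₃e^{iθ₃}=r₄ω₄e^{iθ₄}.
Eliminating the other unknown: ω₄ = r₂ω₂ sin(θ₂−θ₃) / [r₄ sin(θ₄−θ₃)].
Numerator sine = -0.15816; denominator sine = -0.99705.
Result = 0.1292·1.2·(-0.15816) / (0.295·(-0.99705)) = +0.083367 rad/s; magnitude 0.083367 rad/s.

0.0834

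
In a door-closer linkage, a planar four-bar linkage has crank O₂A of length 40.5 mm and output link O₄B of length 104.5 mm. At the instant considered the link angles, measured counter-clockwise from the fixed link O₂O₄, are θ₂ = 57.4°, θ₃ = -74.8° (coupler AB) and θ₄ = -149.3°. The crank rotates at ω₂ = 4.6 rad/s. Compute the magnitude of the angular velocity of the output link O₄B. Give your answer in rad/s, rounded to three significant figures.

ω₂ = 4.6 rad/s
Differentiating the loop-closure r₂e^{iθ₂}+r₃e^{iθ₃}=r₁+r₄e^{iθ₄} gives r₂ω₂e^{iθ₂}+r₃ω₃e^{iθ₃}=r₄ω₄e^{iθ₄}.
Eliminating the other unknown: ω₄ = r₂ω₂ sin(θ₂−θ₃) / [r₄ sin(θ₄−θ₃)].
Numerator sine = +0.74080; denominator sine = -0.96363.
Result = 0.0405·4.6·(+0.74080) / (0.1045·(-0.96363)) = -1.3705 rad/s; magnitude 1.3705 rad/s.

1.37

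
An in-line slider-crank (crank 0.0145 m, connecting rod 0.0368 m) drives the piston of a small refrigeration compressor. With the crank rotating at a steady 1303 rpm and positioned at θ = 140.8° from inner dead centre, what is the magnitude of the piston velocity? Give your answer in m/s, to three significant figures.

ω = 2π·1303/60 = 136.4 rad/s
For an in-line slider-crank, x = r cosθ + √(L² − r² sin²θ), so v = −rω sinθ·[1 + r cosθ/√(L² − r² sin²θ)].
With r = 0.0145 m, L = 0.0368 m, θ = 140.8°: √(L² − r² sin²θ) = 0.035641 m.
v = −0.0145·136.4·0.63203·[1 + 0.0145·-0.77494/0.035641] = -0.85623 m/s.
|v| = 0.85623 m/s.

0.856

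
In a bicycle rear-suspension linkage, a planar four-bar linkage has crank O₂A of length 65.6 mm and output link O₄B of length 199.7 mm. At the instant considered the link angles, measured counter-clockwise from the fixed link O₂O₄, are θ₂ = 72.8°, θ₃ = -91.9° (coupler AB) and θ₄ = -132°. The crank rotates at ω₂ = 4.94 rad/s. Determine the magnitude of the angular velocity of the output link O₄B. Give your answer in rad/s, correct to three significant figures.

0.665

ω₂ = 4.94 rad/s
Differentiating the loop-closure r₂e^{iθ₂}+r₃e^{iθ₃}=r₁+r₄e^{iθ₄} gives r₂ω₂e^{iθ₂}+r₃ω₃e^{iθ₃}=r₄ω₄e^{iθ₄}.
Eliminating the other unknown: ω₄ = r₂ω₂ sin(θ₂−θ₃) / [r₄ sin(θ₄−θ₃)].
Numerator sine = +0.26387; denominator sine = -0.64412.
Result = 0.0656·4.94·(+0.26387) / (0.1997·(-0.64412)) = -0.66478 rad/s; magnitude 0.66478 rad/s.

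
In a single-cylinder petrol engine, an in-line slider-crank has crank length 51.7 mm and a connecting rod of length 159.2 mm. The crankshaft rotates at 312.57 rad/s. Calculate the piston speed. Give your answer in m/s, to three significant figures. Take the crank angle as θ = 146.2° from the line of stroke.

6.52

ω = 312.6 rad/s
For an in-line slider-crank, x = r cosθ + √(L² − r² sin²θ), so v = −rω sinθ·[1 + r cosθ/√(L² − r² sin²θ)].
With r = 0.0517 m, L = 0.1592 m, θ = 146.2°: √(L² − r² sin²θ) = 0.15658 m.
v = −0.0517·312.6·0.55630·[1 + 0.0517·-0.83098/0.15658] = -6.5231 m/s.
|v| = 6.5231 m/s.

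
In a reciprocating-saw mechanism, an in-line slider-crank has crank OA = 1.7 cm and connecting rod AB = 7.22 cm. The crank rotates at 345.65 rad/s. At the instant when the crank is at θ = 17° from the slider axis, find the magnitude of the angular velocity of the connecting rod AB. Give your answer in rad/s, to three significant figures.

78.0

ω = 345.6 rad/s
The rod makes angle φ with the slider axis where L sinφ = r sinθ; differentiating, L cosφ·φ̇ = r ω cosθ.
L cosφ = √(L² − r² sin²θ) = 0.072029 m.
|ω_rod| = r ω |cosθ| / √(L² − r² sin²θ) = 0.017·345.6·0.95630/0.072029 = 78.015 rad/s.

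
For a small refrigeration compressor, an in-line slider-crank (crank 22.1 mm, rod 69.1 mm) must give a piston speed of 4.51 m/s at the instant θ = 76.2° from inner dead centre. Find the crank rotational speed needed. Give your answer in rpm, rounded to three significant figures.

For an in-line slider-crank, |v_piston| = rω|sinθ|·[1 + r cosθ/√(L² − r² sin²θ)].
With r = 0.0221 m, L = 0.0691 m, θ = 76.2°: the bracketed kinematic factor |dx/dθ| = 0.023185 m.
ω = v/|dx/dθ| = 4.51/0.023185 = 194.53 rad/s.
N = 60ω/(2π) = 1857.6 rpm.

1860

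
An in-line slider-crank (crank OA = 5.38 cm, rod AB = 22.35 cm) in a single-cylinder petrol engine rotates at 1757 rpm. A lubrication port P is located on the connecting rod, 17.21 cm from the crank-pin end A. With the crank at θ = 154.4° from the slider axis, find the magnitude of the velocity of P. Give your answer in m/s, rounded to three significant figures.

ω = 184 rad/s.  Crank-pin speed |V_A| = rω = 9.8988 m/s, perpendicular to OA.
Rod angle: sinφ = −(r/L) sinθ ⇒ φ = -5.970°; ω_rod = −rω cosθ/√(L²−r²sin²θ) = +40.16 rad/s.
V_P = V_A + ω_rod × AP, with AP = 0.1721 m along the rod.
Components: V_Px = −rω sinθ − a·ω_rod·sinφ = -3.5583 m/s;  V_Py = rω cosθ + a·ω_rod·cosφ = -2.053 m/s.
|V_P| = √(V_Px² + V_Py²) = 4.1081 m/s.

4.11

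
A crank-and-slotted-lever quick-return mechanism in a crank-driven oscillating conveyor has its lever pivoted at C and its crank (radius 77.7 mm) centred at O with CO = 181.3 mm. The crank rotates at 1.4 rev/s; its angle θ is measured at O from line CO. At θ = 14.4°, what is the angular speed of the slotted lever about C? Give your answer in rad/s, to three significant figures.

ω = 8.796 rad/s (from 1.4 rev/s).
Crank pin A relative to C: A = (d + r cosθ, r sinθ); lever angle φ = atan2(r sinθ, d + r cosθ).
Differentiating tanφ: φ̇ = rω(d cosθ + r)/(d² + r² + 2dr cosθ).
d² + r² + 2dr cosθ = |CA|² = 0.0661959 m²;  d cosθ + r = +0.2533 m.
|ω_lever| = |0.0777·8.796·+0.2533| / 0.0661959 = 2.6154 rad/s.

2.62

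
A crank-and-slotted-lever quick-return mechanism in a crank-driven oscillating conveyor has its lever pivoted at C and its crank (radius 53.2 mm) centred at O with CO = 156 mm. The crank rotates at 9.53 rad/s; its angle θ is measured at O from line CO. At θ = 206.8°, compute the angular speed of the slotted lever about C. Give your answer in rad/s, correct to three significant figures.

ω = 9.53 rad/s
Crank pin A relative to C: A = (d + r cosθ, r sinθ); lever angle φ = atan2(r sinθ, d + r cosθ).
Differentiating tanφ: φ̇ = rω(d cosθ + r)/(d² + r² + 2dr cosθ).
d² + r² + 2dr cosθ = |CA|² = 0.0123507 m²;  d cosθ + r = -0.086043 m.
|ω_lever| = |0.0532·9.53·-0.086043| / 0.0123507 = 3.5321 rad/s.

3.53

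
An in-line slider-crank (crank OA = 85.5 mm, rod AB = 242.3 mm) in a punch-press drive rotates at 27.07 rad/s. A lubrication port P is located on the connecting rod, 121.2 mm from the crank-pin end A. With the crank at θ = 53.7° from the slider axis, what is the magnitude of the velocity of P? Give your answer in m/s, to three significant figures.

2.18

ω = 27.07 rad/s.  Crank-pin speed |V_A| = rω = 2.3145 m/s, perpendicular to OA.
Rod angle: sinφ = −(r/L) sinθ ⇒ φ = -16.522°; ω_rod = −rω cosθ/√(L²−r²sin²θ) = -5.8985 rad/s.
V_P = V_A + ω_rod × AP, with AP = 0.1212 m along the rod.
Components: V_Px = −rω sinθ − a·ω_rod·sinφ = -2.0686 m/s;  V_Py = rω cosθ + a·ω_rod·cosφ = +0.68482 m/s.
|V_P| = √(V_Px² + V_Py²) = 2.179 m/s.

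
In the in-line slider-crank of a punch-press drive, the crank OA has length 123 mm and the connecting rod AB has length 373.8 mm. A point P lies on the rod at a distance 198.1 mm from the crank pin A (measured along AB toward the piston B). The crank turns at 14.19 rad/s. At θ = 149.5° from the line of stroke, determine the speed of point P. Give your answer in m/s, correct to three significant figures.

ω = 14.19 rad/s.  Crank-pin speed |V_A| = rω = 1.7454 m/s, perpendicular to OA.
Rod angle: sinφ = −(r/L) sinθ ⇒ φ = -9.614°; ω_rod = −rω cosθ/√(L²−r²sin²θ) = +4.0805 rad/s.
V_P = V_A + ω_rod × AP, with AP = 0.1981 m along the rod.
Components: V_Px = −rω sinθ − a·ω_rod·sinφ = -0.75084 m/s;  V_Py = rω cosθ + a·ω_rod·cosφ = -0.70687 m/s.
|V_P| = √(V_Px² + V_Py²) = 1.0312 m/s.

1.03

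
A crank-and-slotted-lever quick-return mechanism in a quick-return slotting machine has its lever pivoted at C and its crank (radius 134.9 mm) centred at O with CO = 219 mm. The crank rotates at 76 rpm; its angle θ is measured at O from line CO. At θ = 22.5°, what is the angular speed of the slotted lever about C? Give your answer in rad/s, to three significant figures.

ω = 7.959 rad/s (from 76 rpm).
Crank pin A relative to C: A = (d + r cosθ, r sinθ); lever angle φ = atan2(r sinθ, d + r cosθ).
Differentiating tanφ: φ̇ = rω(d cosθ + r)/(d² + r² + 2dr cosθ).
d² + r² + 2dr cosθ = |CA|² = 0.120748 m²;  d cosθ + r = +0.33723 m.
|ω_lever| = |0.1349·7.959·+0.33723| / 0.120748 = 2.9985 rad/s.

3.00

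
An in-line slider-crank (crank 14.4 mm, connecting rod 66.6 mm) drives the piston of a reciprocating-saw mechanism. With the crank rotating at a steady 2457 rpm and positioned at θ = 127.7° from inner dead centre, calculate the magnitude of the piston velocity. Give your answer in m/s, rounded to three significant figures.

ω = 2π·2457/60 = 257.3 rad/s
For an in-line slider-crank, x = r cosθ + √(L² − r² sin²θ), so v = −rω sinθ·[1 + r cosθ/√(L² − r² sin²θ)].
With r = 0.0144 m, L = 0.0666 m, θ = 127.7°: √(L² − r² sin²θ) = 0.065618 m.
v = −0.0144·257.3·0.79122·[1 + 0.0144·-0.61153/0.065618] = -2.5381 m/s.
|v| = 2.5381 m/s.

2.54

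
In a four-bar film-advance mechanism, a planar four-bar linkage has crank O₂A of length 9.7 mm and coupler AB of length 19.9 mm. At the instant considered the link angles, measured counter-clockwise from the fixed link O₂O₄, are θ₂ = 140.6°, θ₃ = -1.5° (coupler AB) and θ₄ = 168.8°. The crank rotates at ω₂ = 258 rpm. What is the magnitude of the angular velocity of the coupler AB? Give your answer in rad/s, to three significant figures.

ω₂ = 27.02 rad/s (from 258 rpm).
Differentiating the loop-closure r₂e^{iθ₂}+r₃e^{iθ₃}=r₁+r₄e^{iθ₄} gives r₂ω₂e^{iθ₂}+r₃ω₃e^{iθ₃}=r₄ω₄e^{iθ₄}.
Eliminating the other unknown: ω₃ = r₂ω₂ sin(θ₄−θ₂) / [r₃ sin(θ₃−θ₄)].
Numerator sine = +0.47255; denominator sine = -0.16849.
Result = 0.0097·27.02·(+0.47255) / (0.0199·(-0.16849)) = -36.935 rad/s; magnitude 36.935 rad/s.

36.9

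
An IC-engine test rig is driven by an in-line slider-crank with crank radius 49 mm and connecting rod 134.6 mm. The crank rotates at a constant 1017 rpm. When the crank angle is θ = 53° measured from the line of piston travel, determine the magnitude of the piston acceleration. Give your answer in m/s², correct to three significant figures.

ω = 2π·1017/60 = 106.5 rad/s
x(θ) = r cosθ + √(L² − r² sin²θ); with ω constant, a = ω²·d²x/dθ².
d²x/dθ² = −r cosθ − r²(cos2θ)/√u − r⁴ sin²2θ/(4u^{3/2}),  u = L² − r² sin²θ = 0.0165858 m².
Substituting r = 0.049 m, L = 0.1346 m, θ = 53°: d²x/dθ² = -0.024974 m.
a = ω²·d²x/dθ² = (106.5)²·(-0.024974) = -283.26 m/s²;  |a| = 283.26 m/s².

283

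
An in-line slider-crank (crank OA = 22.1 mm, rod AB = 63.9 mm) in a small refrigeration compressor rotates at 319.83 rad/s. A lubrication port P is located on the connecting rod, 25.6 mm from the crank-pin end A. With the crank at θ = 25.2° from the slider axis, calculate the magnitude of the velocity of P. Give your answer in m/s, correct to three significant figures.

5.12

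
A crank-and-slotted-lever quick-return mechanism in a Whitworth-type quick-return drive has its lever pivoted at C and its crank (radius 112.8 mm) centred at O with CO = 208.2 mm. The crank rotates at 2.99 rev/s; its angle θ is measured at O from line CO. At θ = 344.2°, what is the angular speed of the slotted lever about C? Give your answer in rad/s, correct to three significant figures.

6.55

ω = 18.79 rad/s (from 2.99 rev/s).
Crank pin A relative to C: A = (d + r cosθ, r sinθ); lever angle φ = atan2(r sinθ, d + r cosθ).
Differentiating tanφ: φ̇ = rω(d cosθ + r)/(d² + r² + 2dr cosθ).
d² + r² + 2dr cosθ = |CA|² = 0.101266 m²;  d cosθ + r = +0.31313 m.
|ω_lever| = |0.1128·18.79·+0.31313| / 0.101266 = 6.5528 rad/s.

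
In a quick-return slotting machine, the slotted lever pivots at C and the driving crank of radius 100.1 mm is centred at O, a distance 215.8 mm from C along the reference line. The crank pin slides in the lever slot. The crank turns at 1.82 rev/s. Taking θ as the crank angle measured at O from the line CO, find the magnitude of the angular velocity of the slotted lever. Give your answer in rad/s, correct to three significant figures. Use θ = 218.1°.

ω = 11.44 rad/s (from 1.82 rev/s).
Crank pin A relative to C: A = (d + r cosθ, r sinθ); lever angle φ = atan2(r sinθ, d + r cosθ).
Differentiating tanφ: φ̇ = rω(d cosθ + r)/(d² + r² + 2dr cosθ).
d² + r² + 2dr cosθ = |CA|² = 0.0225916 m²;  d cosθ + r = -0.069721 m.
|ω_lever| = |0.1001·11.44·-0.069721| / 0.0225916 = 3.5326 rad/s.

3.53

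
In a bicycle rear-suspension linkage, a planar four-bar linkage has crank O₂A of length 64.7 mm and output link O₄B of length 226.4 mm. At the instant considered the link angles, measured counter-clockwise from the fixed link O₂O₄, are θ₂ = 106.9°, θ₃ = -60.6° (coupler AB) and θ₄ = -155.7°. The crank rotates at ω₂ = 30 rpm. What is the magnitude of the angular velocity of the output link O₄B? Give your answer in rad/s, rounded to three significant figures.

ω₂ = 3.142 rad/s (from 30 rpm).
Differentiating the loop-closure r₂e^{iθ₂}+r₃e^{iθ₃}=r₁+r₄e^{iθ₄} gives r₂ω₂e^{iθ₂}+r₃ω₃e^{iθ₃}=r₄ω₄e^{iθ₄}.
Eliminating the other unknown: ω₄ = r₂ω₂ sin(θ₂−θ₃) / [r₄ sin(θ₄−θ₃)].
Numerator sine = +0.21644; denominator sine = -0.99604.
Result = 0.0647·3.142·(+0.21644) / (0.2264·(-0.99604)) = -0.19509 rad/s; magnitude 0.19509 rad/s.

0.195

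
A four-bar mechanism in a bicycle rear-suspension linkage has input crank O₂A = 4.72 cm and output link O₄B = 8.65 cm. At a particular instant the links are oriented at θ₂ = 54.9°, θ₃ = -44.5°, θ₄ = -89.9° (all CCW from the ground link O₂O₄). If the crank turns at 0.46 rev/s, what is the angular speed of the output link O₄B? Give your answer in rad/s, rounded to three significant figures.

2.19

ω₂ = 2.89 rad/s (from 0.46 rev/s).
Differentiating the loop-closure r₂e^{iθ₂}+r₃e^{iθ₃}=r₁+r₄e^{iθ₄} gives r₂ω₂e^{iθ₂}+r₃ω₃e^{iθ₃}=r₄ω₄e^{iθ₄}.
Eliminating the other unknown: ω₄ = r₂ω₂ sin(θ₂−θ₃) / [r₄ sin(θ₄−θ₃)].
Numerator sine = +0.98657; denominator sine = -0.71203.
Result = 0.0472·2.89·(+0.98657) / (0.0865·(-0.71203)) = -2.1852 rad/s; magnitude 2.1852 rad/s.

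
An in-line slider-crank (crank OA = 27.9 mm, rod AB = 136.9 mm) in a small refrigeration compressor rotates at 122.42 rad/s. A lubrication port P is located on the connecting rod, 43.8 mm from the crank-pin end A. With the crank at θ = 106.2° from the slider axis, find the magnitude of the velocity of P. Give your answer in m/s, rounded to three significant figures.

ω = 122.4 rad/s.  Crank-pin speed |V_A| = rω = 3.4155 m/s, perpendicular to OA.
Rod angle: sinφ = −(r/L) sinθ ⇒ φ = -11.286°; ω_rod = −rω cosθ/√(L²−r²sin²θ) = +7.0978 rad/s.
V_P = V_A + ω_rod × AP, with AP = 0.0438 m along the rod.
Components: V_Px = −rω sinθ − a·ω_rod·sinφ = -3.2191 m/s;  V_Py = rω cosθ + a·ω_rod·cosφ = -0.64803 m/s.
|V_P| = √(V_Px² + V_Py²) = 3.2836 m/s.

3.28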